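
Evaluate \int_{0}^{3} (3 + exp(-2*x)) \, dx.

19/2 - exp(-6)/2

An antiderivative is F(x) = 3*x - exp(-2*x)/2.
Then F(3) - F(0) = (9 - exp(-6)/2) - (-1/2) = 19/2 - exp(-6)/2.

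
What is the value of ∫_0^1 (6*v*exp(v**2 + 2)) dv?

Let u = v**2 + 2, so du = 2*v dv. When v = 0, u = 2; when v = 1, u = 3.
The integral becomes 3·∫ exp(u) du from 2 to 3, with antiderivative 3*exp(u).
Back in v: F(v) = 3*exp(v**2 + 2).
Then F(1) - F(0) = (3*exp(3)) - (3*exp(2)) = -3*(1 - exp(1))*exp(2).

-3*(1 - exp(1))*exp(2)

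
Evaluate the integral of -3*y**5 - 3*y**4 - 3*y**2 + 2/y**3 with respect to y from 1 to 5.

By the power rule, an antiderivative is F(y) = -y**6/2 - 3*y**5/5 - y**3 - 1/y**2.
Then F(5) - F(1) = (-490627/50) - (-31/10) = -245236/25.

-245236/25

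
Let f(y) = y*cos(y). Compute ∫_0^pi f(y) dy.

Integrate by parts once (u = y, dv = cos(y) dy).
An antiderivative is F(y) = y*sin(y) + cos(y).
Then F(pi) - F(0) = (-1) - (1) = -2.

-2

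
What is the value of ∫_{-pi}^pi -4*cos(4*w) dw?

0

An antiderivative is F(w) = -sin(4*w).
Then F(pi) - F(-pi) = (0) - (0) = 0.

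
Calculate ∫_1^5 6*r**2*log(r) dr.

Integrate by parts once (u = ln r, dv = 6*r**2 dr).
An antiderivative is F(r) = 2*r**3*(3*log(r) - 1)/3.
Then F(5) - F(1) = (-250/3 + 250*log(5)) - (-2/3) = -248/3 + 250*log(5).

-248/3 + 250*log(5)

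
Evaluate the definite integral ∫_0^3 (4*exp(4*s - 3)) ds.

Let u = 4*s - 3, so du = 4 ds. When s = 0, u = -3; when s = 3, u = 9.
The integral becomes ∫ exp(u) du from -3 to 9, with antiderivative exp(u).
Back in s: F(s) = exp(4*s - 3).
Then F(3) - F(0) = (exp(9)) - (exp(-3)) = -(1 - exp(12))*exp(-3).

-(1 - exp(12))*exp(-3)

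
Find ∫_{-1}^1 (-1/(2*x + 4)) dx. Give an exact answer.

-log(6)/2 + log(2)/2

An antiderivative is F(x) = -log(2*x + 4)/2.
Then F(1) - F(-1) = (-log(6)/2) - (-log(2)/2) = -log(6)/2 + log(2)/2.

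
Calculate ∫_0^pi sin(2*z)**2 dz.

Use the identity sin^2(2*z) = (1 - cos(4*z))/2.
An antiderivative is F(z) = z/2 - sin(4*z)/8.
Then F(pi) - F(0) = (pi/2) - (0) = pi/2.

pi/2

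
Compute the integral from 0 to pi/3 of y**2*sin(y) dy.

Integrate by parts twice (u = y^2, dv = sin(y) dy).
An antiderivative is F(y) = -y**2*cos(y) + 2*y*sin(y) + 2*cos(y).
Then F(pi/3) - F(0) = (-pi**2/18 + 1 + sqrt(3)*pi/3) - (2) = -1 - pi**2/18 + sqrt(3)*pi/3.

-1 - pi**2/18 + sqrt(3)*pi/3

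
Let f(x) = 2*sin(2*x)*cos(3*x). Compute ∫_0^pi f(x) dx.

Use the identity sin(2*x)cos(3*x) = [sin(5*x) + sin(-x)]/2.
An antiderivative is F(x) = cos(x) - cos(5*x)/5.
Then F(pi) - F(0) = (-4/5) - (4/5) = -8/5.

-8/5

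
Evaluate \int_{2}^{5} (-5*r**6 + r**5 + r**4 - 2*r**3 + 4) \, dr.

By the power rule, an antiderivative is F(r) = -5*r**7/7 + r**6/6 + r**5/5 - r**4/2 + 4*r.
Then F(5) - F(2) = (-1110205/21) - (-7808/105) = -1847739/35.

-1847739/35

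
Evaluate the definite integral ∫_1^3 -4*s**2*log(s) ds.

104/9 - 36*log(3)

Integrate by parts once (u = ln s, dv = -4*s**2 ds).
An antiderivative is F(s) = -4*s**3*(3*log(s) - 1)/9.
Then F(3) - F(1) = (12 - 36*log(3)) - (4/9) = 104/9 - 36*log(3).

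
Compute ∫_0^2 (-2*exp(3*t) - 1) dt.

-2*exp(6)/3 - 4/3

An antiderivative is F(t) = -2*exp(3*t)/3 - t.
Then F(2) - F(0) = (-2*exp(6)/3 - 2) - (-2/3) = -2*exp(6)/3 - 4/3.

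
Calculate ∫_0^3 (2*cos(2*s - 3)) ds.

Let u = 2*s - 3, so du = 2 ds. When s = 0, u = -3; when s = 3, u = 3.
The integral becomes ∫ cos(u) du from -3 to 3, with antiderivative sin(u).
Back in s: F(s) = sin(2*s - 3).
Then F(3) - F(0) = (sin(3)) - (-sin(3)) = 2*sin(3).

2*sin(3)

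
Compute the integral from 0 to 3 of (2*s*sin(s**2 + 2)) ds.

Let u = s**2 + 2, so du = 2*s ds. When s = 0, u = 2; when s = 3, u = 11.
The integral becomes ∫ sin(u) du from 2 to 11, with antiderivative -cos(u).
Back in s: F(s) = -cos(s**2 + 2).
Then F(3) - F(0) = (-cos(11)) - (-cos(2)) = cos(2) - cos(11).

cos(2) - cos(11)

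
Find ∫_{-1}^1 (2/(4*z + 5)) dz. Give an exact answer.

log(3)

An antiderivative is F(z) = log(4*z + 5)/2.
Then F(1) - F(-1) = (log(3)) - (0) = log(3).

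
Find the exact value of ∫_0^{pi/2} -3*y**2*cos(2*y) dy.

3*pi/4

Integrate by parts twice (u = y^2, dv = -3*cos(2*y) dy).
An antiderivative is F(y) = -3*y**2*sin(2*y)/2 - 3*y*cos(2*y)/2 + 3*sin(2*y)/4.
Then F(pi/2) - F(0) = (3*pi/4) - (0) = 3*pi/4.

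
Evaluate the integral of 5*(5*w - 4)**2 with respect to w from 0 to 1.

65/3

Let u = 5*w - 4, so du = 5 dw. When w = 0, u = -4; when w = 1, u = 1.
The integral becomes ∫ u**2 du from -4 to 1, with antiderivative u**3/3.
Back in w: F(w) = (5*w - 4)**3/3.
Then F(1) - F(0) = (1/3) - (-64/3) = 65/3.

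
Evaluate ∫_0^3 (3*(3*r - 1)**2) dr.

171

Let u = 3*r - 1, so du = 3 dr. When r = 0, u = -1; when r = 3, u = 8.
The integral becomes ∫ u**2 du from -1 to 8, with antiderivative u**3/3.
Back in r: F(r) = (3*r - 1)**3/3.
Then F(3) - F(0) = (512/3) - (-1/3) = 171.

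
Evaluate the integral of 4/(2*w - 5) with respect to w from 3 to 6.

An antiderivative is F(w) = 2*log(2*w - 5).
Then F(6) - F(3) = (log(49)) - (0) = log(49).

log(49)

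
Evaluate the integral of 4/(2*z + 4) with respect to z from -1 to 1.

log(9)

An antiderivative is F(z) = 2*log(2*z + 4).
Then F(1) - F(-1) = (log(36)) - (log(4)) = log(9).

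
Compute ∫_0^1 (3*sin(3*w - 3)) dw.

Let u = 3*w - 3, so du = 3 dw. When w = 0, u = -3; when w = 1, u = 0.
The integral becomes ∫ sin(u) du from -3 to 0, with antiderivative -cos(u).
Back in w: F(w) = -cos(3*w - 3).
Then F(1) - F(0) = (-1) - (-cos(3)) = -1 + cos(3).

-1 + cos(3)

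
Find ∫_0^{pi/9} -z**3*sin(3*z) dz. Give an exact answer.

Integrate by parts 3 times (u = z^3, dv = -sin(3*z) dz).
An antiderivative is F(z) = z**3*cos(3*z)/3 - z**2*sin(3*z)/3 - 2*z*cos(3*z)/9 + 2*sin(3*z)/27.
Then F(pi/9) - F(0) = (-pi/81 - sqrt(3)*pi**2/486 + pi**3/4374 + sqrt(3)/27) - (0) = -pi/81 - sqrt(3)*pi**2/486 + pi**3/4374 + sqrt(3)/27.

-pi/81 - sqrt(3)*pi**2/486 + pi**3/4374 + sqrt(3)/27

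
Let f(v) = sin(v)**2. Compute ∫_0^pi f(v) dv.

Use the identity sin^2(v) = (1 - cos(2*v))/2.
An antiderivative is F(v) = v/2 - sin(2*v)/4.
Then F(pi) - F(0) = (pi/2) - (0) = pi/2.

pi/2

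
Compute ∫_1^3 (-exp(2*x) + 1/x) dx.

An antiderivative is F(x) = -exp(2*x)/2 + log(x).
Then F(3) - F(1) = (-exp(6)/2 + log(3)) - (-exp(2)/2) = -exp(6)/2 + log(3) + exp(2)/2.

-exp(6)/2 + log(3) + exp(2)/2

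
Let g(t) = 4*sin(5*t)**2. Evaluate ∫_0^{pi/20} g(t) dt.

Use the identity sin^2(5*t) = (1 - cos(10*t))/2.
An antiderivative is F(t) = 2*t - sin(10*t)/5.
Then F(pi/20) - F(0) = (-1/5 + pi/10) - (0) = -1/5 + pi/10.

-1/5 + pi/10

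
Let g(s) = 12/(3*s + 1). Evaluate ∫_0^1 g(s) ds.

Let u = 3*s + 1, so du = 3 ds. When s = 0, u = 1; when s = 1, u = 4.
The integral becomes 4·∫ 1/u du from 1 to 4, with antiderivative 4*log(u).
Back in s: F(s) = 4*log(3*s + 1).
Then F(1) - F(0) = (8*log(2)) - (0) = 8*log(2).

8*log(2)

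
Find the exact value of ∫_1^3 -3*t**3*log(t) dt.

Integrate by parts once (u = ln t, dv = -3*t**3 dt).
An antiderivative is F(t) = -3*t**4*(4*log(t) - 1)/16.
Then F(3) - F(1) = (243/16 - 243*log(3)/4) - (3/16) = 15 - 243*log(3)/4.

15 - 243*log(3)/4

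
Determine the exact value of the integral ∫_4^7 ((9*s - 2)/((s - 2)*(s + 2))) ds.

-9*log(2) + 5*log(3) + 4*log(5)

Factor the denominator: s**2 - 4 = (s + 2)(s - 2).
Partial fractions: (9*s - 2)/((s - 2)*(s + 2)) = 5/(s + 2) + 4/(s - 2).
An antiderivative is F(s) = 4*log(s - 2) + 5*log(s + 2).
Then F(7) - F(4) = (4*log(5) + 10*log(3)) - (5*log(3) + 9*log(2)) = -9*log(2) + 5*log(3) + 4*log(5).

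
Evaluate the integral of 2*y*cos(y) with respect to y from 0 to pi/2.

-2 + pi

Integrate by parts once (u = y, dv = 2*cos(y) dy).
An antiderivative is F(y) = 2*y*sin(y) + 2*cos(y).
Then F(pi/2) - F(0) = (pi) - (2) = -2 + pi.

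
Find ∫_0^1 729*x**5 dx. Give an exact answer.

243/2

Let u = 3*x, so du = 3 dx. When x = 0, u = 0; when x = 1, u = 3.
The integral becomes ∫ u**5 du from 0 to 3, with antiderivative u**6/6.
Back in x: F(x) = 243*x**6/2.
Then F(1) - F(0) = (243/2) - (0) = 243/2.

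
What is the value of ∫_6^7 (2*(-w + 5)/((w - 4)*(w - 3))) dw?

-10*log(2) + 6*log(3)

Factor the denominator: w**2 - 7*w + 12 = (w - 3)(w - 4).
Partial fractions: 2*(-w + 5)/((w - 4)*(w - 3)) = -4/(w - 3) + 2/(w - 4).
An antiderivative is F(w) = 2*log(w - 4) - 4*log(w - 3).
Then F(7) - F(6) = (-8*log(2) + 2*log(3)) - (log(4/81)) = -10*log(2) + 6*log(3).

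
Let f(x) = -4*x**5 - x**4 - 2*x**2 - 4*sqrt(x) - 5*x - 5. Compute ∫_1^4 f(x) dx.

-91433/30

By the power rule, an antiderivative is F(x) = -2*x**6/3 - x**5/5 - 8*x**(3/2)/3 - 2*x**3/3 - 5*x**2/2 - 5*x.
Then F(4) - F(1) = (-45892/15) - (-117/10) = -91433/30.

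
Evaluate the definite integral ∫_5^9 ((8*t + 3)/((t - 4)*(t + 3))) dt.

-3*log(2) + 3*log(3) + 5*log(5)

Factor the denominator: t**2 - t - 12 = (t + 3)(t - 4).
Partial fractions: (8*t + 3)/((t - 4)*(t + 3)) = 3/(t + 3) + 5/(t - 4).
An antiderivative is F(t) = 5*log(t - 4) + 3*log(t + 3).
Then F(9) - F(5) = (3*log(3) + 6*log(2) + 5*log(5)) - (9*log(2)) = -3*log(2) + 3*log(3) + 5*log(5).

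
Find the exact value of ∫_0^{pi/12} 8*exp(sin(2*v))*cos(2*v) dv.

-4 + 4*exp(1/2)

Let u = sin(2*v), so du = 2*cos(2*v) dv. When v = 0, u = 0; when v = pi/12, u = 1/2.
The integral becomes 4·∫ exp(u) du from 0 to 1/2, with antiderivative 4*exp(u).
Back in v: F(v) = 4*exp(sin(2*v)).
Then F(pi/12) - F(0) = (4*exp(1/2)) - (4) = -4 + 4*exp(1/2).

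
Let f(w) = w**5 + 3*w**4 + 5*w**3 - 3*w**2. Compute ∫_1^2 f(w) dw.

By the power rule, an antiderivative is F(w) = w**6/6 + 3*w**5/5 + 5*w**4/4 - w**3.
Then F(2) - F(1) = (628/15) - (61/60) = 817/20.

817/20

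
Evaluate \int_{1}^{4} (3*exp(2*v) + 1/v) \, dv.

-3*exp(2)/2 + log(4) + 3*exp(8)/2

An antiderivative is F(v) = 3*exp(2*v)/2 + log(v).
Then F(4) - F(1) = (log(4) + 3*exp(8)/2) - (3*exp(2)/2) = -3*exp(2)/2 + log(4) + 3*exp(8)/2.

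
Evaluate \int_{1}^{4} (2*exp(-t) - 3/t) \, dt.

-6*log(2) - 2*exp(-4) + 2*exp(-1)

An antiderivative is F(t) = -3*log(t) - 2*exp(-t).
Then F(4) - F(1) = (-6*log(2) - 2*exp(-4)) - (-2*exp(-1)) = -6*log(2) - 2*exp(-4) + 2*exp(-1).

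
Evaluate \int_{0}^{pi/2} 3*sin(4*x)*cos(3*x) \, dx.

Use the identity sin(4*x)cos(3*x) = [sin(7*x) + sin(x)]/2.
An antiderivative is F(x) = -3*cos(x)/2 - 3*cos(7*x)/14.
Then F(pi/2) - F(0) = (0) - (-12/7) = 12/7.

12/7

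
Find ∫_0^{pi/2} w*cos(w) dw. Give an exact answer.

Integrate by parts once (u = w, dv = cos(w) dw).
An antiderivative is F(w) = w*sin(w) + cos(w).
Then F(pi/2) - F(0) = (pi/2) - (1) = -1 + pi/2.

-1 + pi/2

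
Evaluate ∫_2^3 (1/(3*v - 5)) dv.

An antiderivative is F(v) = log(3*v - 5)/3.
Then F(3) - F(2) = (2*log(2)/3) - (0) = 2*log(2)/3.

2*log(2)/3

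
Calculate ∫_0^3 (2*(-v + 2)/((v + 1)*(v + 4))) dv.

Factor the denominator: v**2 + 5*v + 4 = (v + 4)(v + 1).
Partial fractions: 2*(-v + 2)/((v + 1)*(v + 4)) = -4/(v + 4) + 2/(v + 1).
An antiderivative is F(v) = 2*log(v + 1) - 4*log(v + 4).
Then F(3) - F(0) = (-4*log(7) + 4*log(2)) - (-8*log(2)) = -4*log(7) + 12*log(2).

-4*log(7) + 12*log(2)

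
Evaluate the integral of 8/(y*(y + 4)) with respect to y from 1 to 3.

Factor the denominator: y**2 + 4*y = (y + 4)y.
Partial fractions: 8/(y*(y + 4)) = -2/(y + 4) + 2/y.
An antiderivative is F(y) = 2*log(y) - 2*log(y + 4).
Then F(3) - F(1) = (log(9/49)) - (-log(25)) = -2*log(7) + 2*log(3) + 2*log(5).

-2*log(7) + 2*log(3) + 2*log(5)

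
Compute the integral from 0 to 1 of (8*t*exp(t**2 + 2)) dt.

Let u = t**2 + 2, so du = 2*t dt. When t = 0, u = 2; when t = 1, u = 3.
The integral becomes 4·∫ exp(u) du from 2 to 3, with antiderivative 4*exp(u).
Back in t: F(t) = 4*exp(t**2 + 2).
Then F(1) - F(0) = (4*exp(3)) - (4*exp(2)) = -4*(1 - exp(1))*exp(2).

-4*(1 - exp(1))*exp(2)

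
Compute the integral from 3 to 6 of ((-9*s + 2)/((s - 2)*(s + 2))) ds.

-23*log(2) + 5*log(5)

Factor the denominator: s**2 - 4 = (s + 2)(s - 2).
Partial fractions: (-9*s + 2)/((s - 2)*(s + 2)) = -5/(s + 2) - 4/(s - 2).
An antiderivative is F(s) = -4*log(s - 2) - 5*log(s + 2).
Then F(6) - F(3) = (-23*log(2)) - (-5*log(5)) = -23*log(2) + 5*log(5).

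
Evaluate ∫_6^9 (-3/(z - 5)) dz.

An antiderivative is F(z) = -3*log(z - 5).
Then F(9) - F(6) = (-log(64)) - (0) = -log(64).

-log(64)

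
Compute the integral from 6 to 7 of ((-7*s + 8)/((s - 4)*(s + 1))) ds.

-4*log(3) - 5*log(2) + 3*log(7)

Factor the denominator: s**2 - 3*s - 4 = (s + 1)(s - 4).
Partial fractions: (-7*s + 8)/((s - 4)*(s + 1)) = -3/(s + 1) - 4/(s - 4).
An antiderivative is F(s) = -4*log(s - 4) - 3*log(s + 1).
Then F(7) - F(6) = (-9*log(2) - 4*log(3)) - (-3*log(7) - 4*log(2)) = -4*log(3) - 5*log(2) + 3*log(7).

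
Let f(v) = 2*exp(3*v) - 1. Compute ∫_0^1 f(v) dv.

-5/3 + 2*exp(3)/3

An antiderivative is F(v) = 2*exp(3*v)/3 - v.
Then F(1) - F(0) = (-1 + 2*exp(3)/3) - (2/3) = -5/3 + 2*exp(3)/3.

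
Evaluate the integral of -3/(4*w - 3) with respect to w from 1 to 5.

An antiderivative is F(w) = -3*log(4*w - 3)/4.
Then F(5) - F(1) = (-3*log(17)/4) - (0) = -3*log(17)/4.

-3*log(17)/4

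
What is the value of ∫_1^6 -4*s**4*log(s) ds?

Integrate by parts once (u = ln s, dv = -4*s**4 ds).
An antiderivative is F(s) = -4*s**5*(5*log(s) - 1)/25.
Then F(6) - F(1) = (31104/25 - 31104*log(6)/5) - (4/25) = 1244 - 31104*log(6)/5.

1244 - 31104*log(6)/5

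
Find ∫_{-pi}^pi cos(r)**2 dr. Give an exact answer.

pi

Use the identity cos^2(r) = (1 + cos(2*r))/2.
An antiderivative is F(r) = r/2 + sin(2*r)/4.
Then F(pi) - F(-pi) = (pi/2) - (-pi/2) = pi.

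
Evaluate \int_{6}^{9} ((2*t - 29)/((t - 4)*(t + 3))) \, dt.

-5*log(3) - 3*log(5) + 13*log(2)

Factor the denominator: t**2 - t - 12 = (t + 3)(t - 4).
Partial fractions: (2*t - 29)/((t - 4)*(t + 3)) = 5/(t + 3) - 3/(t - 4).
An antiderivative is F(t) = -3*log(t - 4) + 5*log(t + 3).
Then F(9) - F(6) = (-3*log(5) + 5*log(3) + 10*log(2)) - (-3*log(2) + 10*log(3)) = -5*log(3) - 3*log(5) + 13*log(2).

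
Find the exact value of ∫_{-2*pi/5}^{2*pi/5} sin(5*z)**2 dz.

Use the identity sin^2(5*z) = (1 - cos(10*z))/2.
An antiderivative is F(z) = z/2 - sin(10*z)/20.
Then F(2*pi/5) - F(-2*pi/5) = (pi/5) - (-pi/5) = 2*pi/5.

2*pi/5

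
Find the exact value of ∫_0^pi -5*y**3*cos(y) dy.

Integrate by parts 3 times (u = y^3, dv = -5*cos(y) dy).
An antiderivative is F(y) = -5*y**3*sin(y) - 15*y**2*cos(y) + 30*y*sin(y) + 30*cos(y).
Then F(pi) - F(0) = (-30 + 15*pi**2) - (30) = -60 + 15*pi**2.

-60 + 15*pi**2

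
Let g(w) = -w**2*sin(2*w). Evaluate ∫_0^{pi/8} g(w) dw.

-sqrt(2)/8 - sqrt(2)*pi/32 + sqrt(2)*pi**2/256 + 1/4

Integrate by parts twice (u = w^2, dv = -sin(2*w) dw).
An antiderivative is F(w) = w**2*cos(2*w)/2 - w*sin(2*w)/2 - cos(2*w)/4.
Then F(pi/8) - F(0) = (sqrt(2)*(-32 - 8*pi + pi**2)/256) - (-1/4) = -sqrt(2)/8 - sqrt(2)*pi/32 + sqrt(2)*pi**2/256 + 1/4.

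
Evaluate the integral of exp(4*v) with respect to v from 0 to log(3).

20

Let u = exp(v), so du = exp(v) dv. When v = 0, u = 1; when v = log(3), u = 3.
The integral becomes ∫ u**3 du from 1 to 3, with antiderivative u**4/4.
Back in v: F(v) = exp(4*v)/4.
Then F(log(3)) - F(0) = (81/4) - (1/4) = 20.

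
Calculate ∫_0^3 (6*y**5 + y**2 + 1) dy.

By the power rule, an antiderivative is F(y) = y**6 + y**3/3 + y.
Then F(3) - F(0) = (741) - (0) = 741.

741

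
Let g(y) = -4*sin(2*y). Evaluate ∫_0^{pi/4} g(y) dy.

-2

An antiderivative is F(y) = 2*cos(2*y).
Then F(pi/4) - F(0) = (0) - (2) = -2.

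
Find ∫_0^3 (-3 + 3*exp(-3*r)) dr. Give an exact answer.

-8 - exp(-9)

An antiderivative is F(r) = -3*r - exp(-3*r).
Then F(3) - F(0) = (-9 - exp(-9)) - (-1) = -8 - exp(-9).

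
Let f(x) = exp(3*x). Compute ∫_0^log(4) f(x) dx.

21

Let u = exp(x), so du = exp(x) dx. When x = 0, u = 1; when x = log(4), u = 4.
The integral becomes ∫ u**2 du from 1 to 4, with antiderivative u**3/3.
Back in x: F(x) = exp(3*x)/3.
Then F(log(4)) - F(0) = (64/3) - (1/3) = 21.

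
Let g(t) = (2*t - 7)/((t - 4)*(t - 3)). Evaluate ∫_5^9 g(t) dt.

log(15)

Factor the denominator: t**2 - 7*t + 12 = (t - 3)(t - 4).
Partial fractions: (2*t - 7)/((t - 4)*(t - 3)) = 1/(t - 3) + 1/(t - 4).
An antiderivative is F(t) = log(t - 4) + log(t - 3).
Then F(9) - F(5) = (log(30)) - (log(2)) = log(15).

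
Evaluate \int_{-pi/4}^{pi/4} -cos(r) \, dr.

An antiderivative is F(r) = -sin(r).
Then F(pi/4) - F(-pi/4) = (-sqrt(2)/2) - (sqrt(2)/2) = -sqrt(2).

-sqrt(2)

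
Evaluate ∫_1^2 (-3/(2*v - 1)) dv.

An antiderivative is F(v) = -3*log(2*v - 1)/2.
Then F(2) - F(1) = (-3*log(3)/2) - (0) = -3*log(3)/2.

-3*log(3)/2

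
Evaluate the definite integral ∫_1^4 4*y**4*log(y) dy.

Integrate by parts once (u = ln y, dv = 4*y**4 dy).
An antiderivative is F(y) = 4*y**5*(5*log(y) - 1)/25.
Then F(4) - F(1) = (-4096/25 + 8192*log(2)/5) - (-4/25) = -4092/25 + 8192*log(2)/5.

-4092/25 + 8192*log(2)/5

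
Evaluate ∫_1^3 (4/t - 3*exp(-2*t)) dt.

-3*exp(-2)/2 + 3*exp(-6)/2 + 4*log(3)

An antiderivative is F(t) = 4*log(t) + 3*exp(-2*t)/2.
Then F(3) - F(1) = (3*exp(-6)/2 + 4*log(3)) - (3*exp(-2)/2) = -3*exp(-2)/2 + 3*exp(-6)/2 + 4*log(3).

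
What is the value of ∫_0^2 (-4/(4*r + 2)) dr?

An antiderivative is F(r) = -log(4*r + 2).
Then F(2) - F(0) = (-log(10)) - (-log(2)) = -log(5).

-log(5)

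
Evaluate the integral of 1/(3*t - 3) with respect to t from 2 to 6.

log(5)/3

An antiderivative is F(t) = log(3*t - 3)/3.
Then F(6) - F(2) = (log(15)/3) - (log(3)/3) = log(5)/3.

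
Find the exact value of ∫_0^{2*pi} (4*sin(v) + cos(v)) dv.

0

An antiderivative is F(v) = sin(v) - 4*cos(v).
Then F(2*pi) - F(0) = (-4) - (-4) = 0.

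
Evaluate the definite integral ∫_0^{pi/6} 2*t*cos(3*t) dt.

-2/9 + pi/9

Integrate by parts once (u = t, dv = 2*cos(3*t) dt).
An antiderivative is F(t) = 2*t*sin(3*t)/3 + 2*cos(3*t)/9.
Then F(pi/6) - F(0) = (pi/9) - (2/9) = -2/9 + pi/9.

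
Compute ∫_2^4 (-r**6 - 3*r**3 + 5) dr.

-17446/7

By the power rule, an antiderivative is F(r) = -r**7/7 - 3*r**4/4 + 5*r.
Then F(4) - F(2) = (-17588/7) - (-142/7) = -17446/7.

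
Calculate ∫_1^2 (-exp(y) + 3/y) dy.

An antiderivative is F(y) = -exp(y) + 3*log(y).
Then F(2) - F(1) = (-exp(2) + log(8)) - (-exp(1)) = -exp(2) + log(8) + exp(1).

-exp(2) + log(8) + exp(1)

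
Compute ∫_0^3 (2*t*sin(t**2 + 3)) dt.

Let u = t**2 + 3, so du = 2*t dt. When t = 0, u = 3; when t = 3, u = 12.
The integral becomes ∫ sin(u) du from 3 to 12, with antiderivative -cos(u).
Back in t: F(t) = -cos(t**2 + 3).
Then F(3) - F(0) = (-cos(12)) - (-cos(3)) = cos(3) - cos(12).

cos(3) - cos(12)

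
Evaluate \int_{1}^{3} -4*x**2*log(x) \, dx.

Integrate by parts once (u = ln x, dv = -4*x**2 dx).
An antiderivative is F(x) = -4*x**3*(3*log(x) - 1)/9.
Then F(3) - F(1) = (12 - 36*log(3)) - (4/9) = 104/9 - 36*log(3).

104/9 - 36*log(3)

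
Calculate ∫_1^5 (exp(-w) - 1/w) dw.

-log(5) - exp(-5) + exp(-1)

An antiderivative is F(w) = -log(w) - exp(-w).
Then F(5) - F(1) = (-log(5) - exp(-5)) - (-exp(-1)) = -log(5) - exp(-5) + exp(-1).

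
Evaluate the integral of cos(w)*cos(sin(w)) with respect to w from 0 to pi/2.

Let u = sin(w), so du = cos(w) dw. When w = 0, u = 0; when w = pi/2, u = 1.
The integral becomes ∫ cos(u) du from 0 to 1, with antiderivative sin(u).
Back in w: F(w) = sin(sin(w)).
Then F(pi/2) - F(0) = (sin(1)) - (0) = sin(1).

sin(1)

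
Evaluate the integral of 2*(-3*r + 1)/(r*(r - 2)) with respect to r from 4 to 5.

Factor the denominator: r**2 - 2*r = r(r - 2).
Partial fractions: 2*(-3*r + 1)/(r*(r - 2)) = -1/r - 5/(r - 2).
An antiderivative is F(r) = -log(r) - 5*log(r - 2).
Then F(5) - F(4) = (-5*log(3) - log(5)) - (-7*log(2)) = -5*log(3) - log(5) + 7*log(2).

-5*log(3) - log(5) + 7*log(2)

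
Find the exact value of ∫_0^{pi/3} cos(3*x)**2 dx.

Use the identity cos^2(3*x) = (1 + cos(6*x))/2.
An antiderivative is F(x) = x/2 + sin(6*x)/12.
Then F(pi/3) - F(0) = (pi/6) - (0) = pi/6.

pi/6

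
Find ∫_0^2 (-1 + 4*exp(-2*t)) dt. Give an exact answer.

-2*exp(-4)

An antiderivative is F(t) = -t - 2*exp(-2*t).
Then F(2) - F(0) = (-2 - 2*exp(-4)) - (-2) = -2*exp(-4).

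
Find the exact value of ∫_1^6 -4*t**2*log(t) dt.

Integrate by parts once (u = ln t, dv = -4*t**2 dt).
An antiderivative is F(t) = -4*t**3*(3*log(t) - 1)/9.
Then F(6) - F(1) = (-288*log(3) - 288*log(2) + 96) - (4/9) = -288*log(3) - 288*log(2) + 860/9.

-288*log(3) - 288*log(2) + 860/9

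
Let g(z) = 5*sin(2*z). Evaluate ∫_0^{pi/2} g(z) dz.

5

An antiderivative is F(z) = -5*cos(2*z)/2.
Then F(pi/2) - F(0) = (5/2) - (-5/2) = 5.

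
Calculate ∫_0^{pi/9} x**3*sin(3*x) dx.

-sqrt(3)/27 - pi**3/4374 + sqrt(3)*pi**2/486 + pi/81

Integrate by parts 3 times (u = x^3, dv = sin(3*x) dx).
An antiderivative is F(x) = -x**3*cos(3*x)/3 + x**2*sin(3*x)/3 + 2*x*cos(3*x)/9 - 2*sin(3*x)/27.
Then F(pi/9) - F(0) = (-sqrt(3)/27 - pi**3/4374 + sqrt(3)*pi**2/486 + pi/81) - (0) = -sqrt(3)/27 - pi**3/4374 + sqrt(3)*pi**2/486 + pi/81.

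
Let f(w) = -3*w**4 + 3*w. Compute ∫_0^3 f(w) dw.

By the power rule, an antiderivative is F(w) = -3*w**5/5 + 3*w**2/2.
Then F(3) - F(0) = (-1323/10) - (0) = -1323/10.

-1323/10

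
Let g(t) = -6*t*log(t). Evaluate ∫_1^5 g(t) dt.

36 - 75*log(5)

Integrate by parts once (u = ln t, dv = -6*t dt).
An antiderivative is F(t) = -3*t**2*(2*log(t) - 1)/2.
Then F(5) - F(1) = (75/2 - 75*log(5)) - (3/2) = 36 - 75*log(5).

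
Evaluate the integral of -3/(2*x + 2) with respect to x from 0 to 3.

An antiderivative is F(x) = -3*log(2*x + 2)/2.
Then F(3) - F(0) = (-9*log(2)/2) - (-3*log(2)/2) = -log(8).

-log(8)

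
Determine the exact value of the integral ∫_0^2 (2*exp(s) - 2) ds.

-6 + 2*exp(2)

An antiderivative is F(s) = -2*s + 2*exp(s).
Then F(2) - F(0) = (-4 + 2*exp(2)) - (2) = -6 + 2*exp(2).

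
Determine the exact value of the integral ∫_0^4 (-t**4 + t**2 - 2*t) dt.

By the power rule, an antiderivative is F(t) = -t**5/5 + t**3/3 - t**2.
Then F(4) - F(0) = (-2992/15) - (0) = -2992/15.

-2992/15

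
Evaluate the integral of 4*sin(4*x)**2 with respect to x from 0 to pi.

Use the identity sin^2(4*x) = (1 - cos(8*x))/2.
An antiderivative is F(x) = 2*x - sin(8*x)/4.
Then F(pi) - F(0) = (2*pi) - (0) = 2*pi.

2*pi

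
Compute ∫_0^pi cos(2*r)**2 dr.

pi/2

Use the identity cos^2(2*r) = (1 + cos(4*r))/2.
An antiderivative is F(r) = r/2 + sin(4*r)/8.
Then F(pi) - F(0) = (pi/2) - (0) = pi/2.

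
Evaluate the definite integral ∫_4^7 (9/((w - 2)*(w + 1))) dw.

-12*log(2) + 6*log(5)

Factor the denominator: w**2 - w - 2 = (w + 1)(w - 2).
Partial fractions: 9/((w - 2)*(w + 1)) = -3/(w + 1) + 3/(w - 2).
An antiderivative is F(w) = 3*log(w - 2) - 3*log(w + 1).
Then F(7) - F(4) = (-9*log(2) + 3*log(5)) - (-3*log(5) + 3*log(2)) = -12*log(2) + 6*log(5).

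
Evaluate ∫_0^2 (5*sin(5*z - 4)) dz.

-cos(6) + cos(4)

Let u = 5*z - 4, so du = 5 dz. When z = 0, u = -4; when z = 2, u = 6.
The integral becomes ∫ sin(u) du from -4 to 6, with antiderivative -cos(u).
Back in z: F(z) = -cos(5*z - 4).
Then F(2) - F(0) = (-cos(6)) - (-cos(4)) = -cos(6) + cos(4).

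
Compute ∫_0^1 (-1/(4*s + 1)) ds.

An antiderivative is F(s) = -log(4*s + 1)/4.
Then F(1) - F(0) = (-log(5)/4) - (0) = -log(5)/4.

-log(5)/4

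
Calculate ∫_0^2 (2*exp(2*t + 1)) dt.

-exp(1) + exp(5)

Let u = 2*t + 1, so du = 2 dt. When t = 0, u = 1; when t = 2, u = 5.
The integral becomes ∫ exp(u) du from 1 to 5, with antiderivative exp(u).
Back in t: F(t) = exp(2*t + 1).
Then F(2) - F(0) = (exp(5)) - (exp(1)) = -exp(1) + exp(5).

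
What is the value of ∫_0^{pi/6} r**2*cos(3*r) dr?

-2/27 + pi**2/108

Integrate by parts twice (u = r^2, dv = cos(3*r) dr).
An antiderivative is F(r) = r**2*sin(3*r)/3 + 2*r*cos(3*r)/9 - 2*sin(3*r)/27.
Then F(pi/6) - F(0) = (-2/27 + pi**2/108) - (0) = -2/27 + pi**2/108.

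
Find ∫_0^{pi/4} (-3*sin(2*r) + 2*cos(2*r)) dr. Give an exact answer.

-1/2

An antiderivative is F(r) = sin(2*r) + 3*cos(2*r)/2.
Then F(pi/4) - F(0) = (1) - (3/2) = -1/2.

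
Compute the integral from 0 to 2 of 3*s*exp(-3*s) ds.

(-7 + exp(6))*exp(-6)/3

Integrate by parts once (u = s, dv = 3*exp(-3*s) ds).
An antiderivative is F(s) = (-3*s - 1)*exp(-3*s)/3.
Then F(2) - F(0) = (-7*exp(-6)/3) - (-1/3) = (-7 + exp(6))*exp(-6)/3.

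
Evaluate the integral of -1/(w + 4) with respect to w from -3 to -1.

-log(3)

An antiderivative is F(w) = -log(w + 4).
Then F(-1) - F(-3) = (-log(3)) - (0) = -log(3).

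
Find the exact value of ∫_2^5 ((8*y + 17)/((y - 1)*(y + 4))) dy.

3*log(3) + 7*log(2)

Factor the denominator: y**2 + 3*y - 4 = (y + 4)(y - 1).
Partial fractions: (8*y + 17)/((y - 1)*(y + 4)) = 3/(y + 4) + 5/(y - 1).
An antiderivative is F(y) = 5*log(y - 1) + 3*log(y + 4).
Then F(5) - F(2) = (6*log(3) + 10*log(2)) - (3*log(2) + 3*log(3)) = 3*log(3) + 7*log(2).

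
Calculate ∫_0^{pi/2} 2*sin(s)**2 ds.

pi/2

Use the identity sin^2(s) = (1 - cos(2*s))/2.
An antiderivative is F(s) = s - sin(2*s)/2.
Then F(pi/2) - F(0) = (pi/2) - (0) = pi/2.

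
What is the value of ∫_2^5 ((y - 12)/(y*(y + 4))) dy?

Factor the denominator: y**2 + 4*y = (y + 4)y.
Partial fractions: (y - 12)/(y*(y + 4)) = 4/(y + 4) - 3/y.
An antiderivative is F(y) = -3*log(y) + 4*log(y + 4).
Then F(5) - F(2) = (-3*log(5) + 8*log(3)) - (log(2) + 4*log(3)) = -3*log(5) - log(2) + 4*log(3).

-3*log(5) - log(2) + 4*log(3)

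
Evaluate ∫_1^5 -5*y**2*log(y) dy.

620/9 - 625*log(5)/3

Integrate by parts once (u = ln y, dv = -5*y**2 dy).
An antiderivative is F(y) = -5*y**3*(3*log(y) - 1)/9.
Then F(5) - F(1) = (625/9 - 625*log(5)/3) - (5/9) = 620/9 - 625*log(5)/3.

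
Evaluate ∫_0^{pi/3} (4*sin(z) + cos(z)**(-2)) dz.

An antiderivative is F(z) = -4*cos(z) + tan(z).
Then F(pi/3) - F(0) = (-2 + sqrt(3)) - (-4) = sqrt(3) + 2.

sqrt(3) + 2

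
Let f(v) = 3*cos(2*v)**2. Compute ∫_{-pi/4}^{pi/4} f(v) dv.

3*pi/4

Use the identity cos^2(2*v) = (1 + cos(4*v))/2.
An antiderivative is F(v) = 3*v/2 + 3*sin(4*v)/8.
Then F(pi/4) - F(-pi/4) = (3*pi/8) - (-3*pi/8) = 3*pi/4.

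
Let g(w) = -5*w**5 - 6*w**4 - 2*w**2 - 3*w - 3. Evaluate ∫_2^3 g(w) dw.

-12458/15

By the power rule, an antiderivative is F(w) = -5*w**6/6 - 6*w**5/5 - 2*w**3/3 - 3*w**2/2 - 3*w.
Then F(3) - F(2) = (-4698/5) - (-1636/15) = -12458/15.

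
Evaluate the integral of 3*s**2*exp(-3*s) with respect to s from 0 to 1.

2/9 - 17*exp(-3)/9

Integrate by parts twice (u = s^2, dv = 3*exp(-3*s) ds).
An antiderivative is F(s) = (-9*s**2 - 6*s - 2)*exp(-3*s)/9.
Then F(1) - F(0) = (-17*exp(-3)/9) - (-2/9) = 2/9 - 17*exp(-3)/9.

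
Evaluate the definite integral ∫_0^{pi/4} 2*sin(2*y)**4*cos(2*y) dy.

1/5

Let u = sin(2*y), so du = 2*cos(2*y) dy. When y = 0, u = 0; when y = pi/4, u = 1.
The integral becomes ∫ u**4 du from 0 to 1, with antiderivative u**5/5.
Back in y: F(y) = sin(2*y)**5/5.
Then F(pi/4) - F(0) = (1/5) - (0) = 1/5.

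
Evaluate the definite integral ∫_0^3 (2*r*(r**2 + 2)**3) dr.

Let u = r**2 + 2, so du = 2*r dr. When r = 0, u = 2; when r = 3, u = 11.
The integral becomes ∫ u**3 du from 2 to 11, with antiderivative u**4/4.
Back in r: F(r) = (r**2 + 2)**4/4.
Then F(3) - F(0) = (14641/4) - (4) = 14625/4.

14625/4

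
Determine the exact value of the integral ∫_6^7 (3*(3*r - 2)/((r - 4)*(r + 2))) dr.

-17*log(2) + 13*log(3)

Factor the denominator: r**2 - 2*r - 8 = (r + 2)(r - 4).
Partial fractions: 3*(3*r - 2)/((r - 4)*(r + 2)) = 4/(r + 2) + 5/(r - 4).
An antiderivative is F(r) = 5*log(r - 4) + 4*log(r + 2).
Then F(7) - F(6) = (13*log(3)) - (17*log(2)) = -17*log(2) + 13*log(3).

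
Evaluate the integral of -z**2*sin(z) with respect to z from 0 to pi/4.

Integrate by parts twice (u = z^2, dv = -sin(z) dz).
An antiderivative is F(z) = z**2*cos(z) - 2*z*sin(z) - 2*cos(z).
Then F(pi/4) - F(0) = (sqrt(2)*(-32 - 8*pi + pi**2)/32) - (-2) = -sqrt(2) - sqrt(2)*pi/4 + sqrt(2)*pi**2/32 + 2.

-sqrt(2) - sqrt(2)*pi/4 + sqrt(2)*pi**2/32 + 2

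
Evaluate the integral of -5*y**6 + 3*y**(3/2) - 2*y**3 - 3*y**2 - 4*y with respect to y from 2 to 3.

By the power rule, an antiderivative is F(y) = -5*y**7/7 + 6*y**(5/2)/5 - y**4/2 - y**3 - 2*y**2.
Then F(3) - F(2) = (-23067/14 + 54*sqrt(3)/5) - (-808/7 + 24*sqrt(2)/5) = -21451/14 - 24*sqrt(2)/5 + 54*sqrt(3)/5.

-21451/14 - 24*sqrt(2)/5 + 54*sqrt(3)/5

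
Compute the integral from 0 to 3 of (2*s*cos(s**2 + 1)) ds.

-sin(1) + sin(10)

Let u = s**2 + 1, so du = 2*s ds. When s = 0, u = 1; when s = 3, u = 10.
The integral becomes ∫ cos(u) du from 1 to 10, with antiderivative sin(u).
Back in s: F(s) = sin(s**2 + 1).
Then F(3) - F(0) = (sin(10)) - (sin(1)) = -sin(1) + sin(10).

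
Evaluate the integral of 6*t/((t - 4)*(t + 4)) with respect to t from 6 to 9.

-6*log(2) + 3*log(13)

Factor the denominator: t**2 - 16 = (t + 4)(t - 4).
Partial fractions: 6*t/((t - 4)*(t + 4)) = 3/(t + 4) + 3/(t - 4).
An antiderivative is F(t) = 3*log(t - 4) + 3*log(t + 4).
Then F(9) - F(6) = (3*log(5) + 3*log(13)) - (6*log(2) + 3*log(5)) = -6*log(2) + 3*log(13).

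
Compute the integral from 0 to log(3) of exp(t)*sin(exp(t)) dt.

cos(1) - cos(3)

Let u = exp(t), so du = exp(t) dt. When t = 0, u = 1; when t = log(3), u = 3.
The integral becomes ∫ sin(u) du from 1 to 3, with antiderivative -cos(u).
Back in t: F(t) = -cos(exp(t)).
Then F(log(3)) - F(0) = (-cos(3)) - (-cos(1)) = cos(1) - cos(3).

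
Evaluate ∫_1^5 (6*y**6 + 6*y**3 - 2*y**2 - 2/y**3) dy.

35603296/525

By the power rule, an antiderivative is F(y) = 6*y**7/7 + 3*y**4/2 - 2*y**3/3 + y**(-2).
Then F(5) - F(1) = (71209417/1050) - (113/42) = 35603296/525.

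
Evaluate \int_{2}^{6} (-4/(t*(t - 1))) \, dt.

-4*log(5) + 4*log(3)

Factor the denominator: t**2 - t = t(t - 1).
Partial fractions: -4/(t*(t - 1)) = 4/t - 4/(t - 1).
An antiderivative is F(t) = 4*log(t) - 4*log(t - 1).
Then F(6) - F(2) = (-4*log(5) + 4*log(2) + 4*log(3)) - (log(16)) = -4*log(5) + 4*log(3).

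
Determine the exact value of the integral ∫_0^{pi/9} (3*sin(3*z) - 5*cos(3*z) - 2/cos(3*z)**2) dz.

An antiderivative is F(z) = -5*sin(3*z)/3 - cos(3*z) - 2*tan(3*z)/3.
Then F(pi/9) - F(0) = (-3*sqrt(3)/2 - 1/2) - (-1) = 1/2 - 3*sqrt(3)/2.

1/2 - 3*sqrt(3)/2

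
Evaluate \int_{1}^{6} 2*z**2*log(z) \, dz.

Integrate by parts once (u = ln z, dv = 2*z**2 dz).
An antiderivative is F(z) = 2*z**3*(3*log(z) - 1)/9.
Then F(6) - F(1) = (-48 + 144*log(2) + 144*log(3)) - (-2/9) = -430/9 + 144*log(2) + 144*log(3).

-430/9 + 144*log(2) + 144*log(3)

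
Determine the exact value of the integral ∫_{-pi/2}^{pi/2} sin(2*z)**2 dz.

pi/2

Use the identity sin^2(2*z) = (1 - cos(4*z))/2.
An antiderivative is F(z) = z/2 - sin(4*z)/8.
Then F(pi/2) - F(-pi/2) = (pi/4) - (-pi/4) = pi/2.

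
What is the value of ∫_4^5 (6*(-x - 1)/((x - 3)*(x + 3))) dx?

Factor the denominator: x**2 - 9 = (x + 3)(x - 3).
Partial fractions: 6*(-x - 1)/((x - 3)*(x + 3)) = -2/(x + 3) - 4/(x - 3).
An antiderivative is F(x) = -4*log(x - 3) - 2*log(x + 3).
Then F(5) - F(4) = (-10*log(2)) - (-log(49)) = -10*log(2) + 2*log(7).

-10*log(2) + 2*log(7)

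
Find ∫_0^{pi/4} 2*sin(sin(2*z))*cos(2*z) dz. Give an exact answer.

Let u = sin(2*z), so du = 2*cos(2*z) dz. When z = 0, u = 0; when z = pi/4, u = 1.
The integral becomes ∫ sin(u) du from 0 to 1, with antiderivative -cos(u).
Back in z: F(z) = -cos(sin(2*z)).
Then F(pi/4) - F(0) = (-cos(1)) - (-1) = 1 - cos(1).

1 - cos(1)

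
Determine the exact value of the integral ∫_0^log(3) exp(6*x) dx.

364/3

Let u = exp(x), so du = exp(x) dx. When x = 0, u = 1; when x = log(3), u = 3.
The integral becomes ∫ u**5 du from 1 to 3, with antiderivative u**6/6.
Back in x: F(x) = exp(6*x)/6.
Then F(log(3)) - F(0) = (243/2) - (1/6) = 364/3.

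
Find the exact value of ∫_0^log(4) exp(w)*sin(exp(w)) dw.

cos(1) - cos(4)

Let u = exp(w), so du = exp(w) dw. When w = 0, u = 1; when w = log(4), u = 4.
The integral becomes ∫ sin(u) du from 1 to 4, with antiderivative -cos(u).
Back in w: F(w) = -cos(exp(w)).
Then F(log(4)) - F(0) = (-cos(4)) - (-cos(1)) = cos(1) - cos(4).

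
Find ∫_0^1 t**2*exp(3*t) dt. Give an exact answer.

Integrate by parts twice (u = t^2, dv = exp(3*t) dt).
An antiderivative is F(t) = (9*t**2 - 6*t + 2)*exp(3*t)/27.
Then F(1) - F(0) = (5*exp(3)/27) - (2/27) = -2/27 + 5*exp(3)/27.

-2/27 + 5*exp(3)/27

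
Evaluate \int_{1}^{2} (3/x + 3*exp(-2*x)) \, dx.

An antiderivative is F(x) = 3*log(x) - 3*exp(-2*x)/2.
Then F(2) - F(1) = (-3*exp(-4)/2 + 3*log(2)) - (-3*exp(-2)/2) = -3*exp(-4)/2 + 3*exp(-2)/2 + 3*log(2).

-3*exp(-4)/2 + 3*exp(-2)/2 + 3*log(2)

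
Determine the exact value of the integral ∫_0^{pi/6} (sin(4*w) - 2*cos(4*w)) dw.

3/8 - sqrt(3)/4

An antiderivative is F(w) = -sin(4*w)/2 - cos(4*w)/4.
Then F(pi/6) - F(0) = (1/8 - sqrt(3)/4) - (-1/4) = 3/8 - sqrt(3)/4.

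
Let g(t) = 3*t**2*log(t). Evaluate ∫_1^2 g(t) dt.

Integrate by parts once (u = ln t, dv = 3*t**2 dt).
An antiderivative is F(t) = t**3*(3*log(t) - 1)/3.
Then F(2) - F(1) = (-8/3 + 8*log(2)) - (-1/3) = -7/3 + 8*log(2).

-7/3 + 8*log(2)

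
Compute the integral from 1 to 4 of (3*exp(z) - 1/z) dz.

An antiderivative is F(z) = 3*exp(z) - log(z).
Then F(4) - F(1) = (-log(4) + 3*exp(4)) - (3*exp(1)) = -3*exp(1) - log(4) + 3*exp(4).

-3*exp(1) - log(4) + 3*exp(4)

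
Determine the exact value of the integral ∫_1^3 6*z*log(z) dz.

Integrate by parts once (u = ln z, dv = 6*z dz).
An antiderivative is F(z) = 3*z**2*(2*log(z) - 1)/2.
Then F(3) - F(1) = (-27/2 + 27*log(3)) - (-3/2) = -12 + 27*log(3).

-12 + 27*log(3)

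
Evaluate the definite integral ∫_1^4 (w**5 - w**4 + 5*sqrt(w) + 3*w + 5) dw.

By the power rule, an antiderivative is F(w) = w**6/6 - w**5/5 + 10*w**(3/2)/3 + 3*w**2/2 + 5*w.
Then F(4) - F(1) = (8228/15) - (49/5) = 8081/15.

8081/15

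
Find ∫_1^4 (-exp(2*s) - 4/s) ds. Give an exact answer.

-exp(8)/2 - 8*log(2) + exp(2)/2

An antiderivative is F(s) = -exp(2*s)/2 - 4*log(s).
Then F(4) - F(1) = (-exp(8)/2 - 8*log(2)) - (-exp(2)/2) = -exp(8)/2 - 8*log(2) + exp(2)/2.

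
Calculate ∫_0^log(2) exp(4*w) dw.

15/4

Let u = exp(w), so du = exp(w) dw. When w = 0, u = 1; when w = log(2), u = 2.
The integral becomes ∫ u**3 du from 1 to 2, with antiderivative u**4/4.
Back in w: F(w) = exp(4*w)/4.
Then F(log(2)) - F(0) = (4) - (1/4) = 15/4.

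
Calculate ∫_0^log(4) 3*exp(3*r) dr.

63

Let u = exp(r), so du = exp(r) dr. When r = 0, u = 1; when r = log(4), u = 4.
The integral becomes 3·∫ u**2 du from 1 to 4, with antiderivative u**3.
Back in r: F(r) = exp(3*r).
Then F(log(4)) - F(0) = (64) - (1) = 63.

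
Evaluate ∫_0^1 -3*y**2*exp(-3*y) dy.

-2/9 + 17*exp(-3)/9

Integrate by parts twice (u = y^2, dv = -3*exp(-3*y) dy).
An antiderivative is F(y) = (9*y**2 + 6*y + 2)*exp(-3*y)/9.
Then F(1) - F(0) = (17*exp(-3)/9) - (2/9) = -2/9 + 17*exp(-3)/9.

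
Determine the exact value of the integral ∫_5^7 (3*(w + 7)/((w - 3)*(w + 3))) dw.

-2*log(5) + 9*log(2)

Factor the denominator: w**2 - 9 = (w + 3)(w - 3).
Partial fractions: 3*(w + 7)/((w - 3)*(w + 3)) = -2/(w + 3) + 5/(w - 3).
An antiderivative is F(w) = 5*log(w - 3) - 2*log(w + 3).
Then F(7) - F(5) = (-2*log(5) + 8*log(2)) - (-log(2)) = -2*log(5) + 9*log(2).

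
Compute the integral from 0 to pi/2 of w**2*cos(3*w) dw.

2/27 - pi**2/12

Integrate by parts twice (u = w^2, dv = cos(3*w) dw).
An antiderivative is F(w) = w**2*sin(3*w)/3 + 2*w*cos(3*w)/9 - 2*sin(3*w)/27.
Then F(pi/2) - F(0) = (2/27 - pi**2/12) - (0) = 2/27 - pi**2/12.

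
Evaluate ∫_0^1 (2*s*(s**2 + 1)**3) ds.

15/4

Let u = s**2 + 1, so du = 2*s ds. When s = 0, u = 1; when s = 1, u = 2.
The integral becomes ∫ u**3 du from 1 to 2, with antiderivative u**4/4.
Back in s: F(s) = (s**2 + 1)**4/4.
Then F(1) - F(0) = (4) - (1/4) = 15/4.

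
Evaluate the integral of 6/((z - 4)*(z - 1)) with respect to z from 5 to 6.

log(64/25)

Factor the denominator: z**2 - 5*z + 4 = (z - 1)(z - 4).
Partial fractions: 6/((z - 4)*(z - 1)) = -2/(z - 1) + 2/(z - 4).
An antiderivative is F(z) = 2*log(z - 4) - 2*log(z - 1).
Then F(6) - F(5) = (log(4/25)) - (-log(16)) = log(64/25).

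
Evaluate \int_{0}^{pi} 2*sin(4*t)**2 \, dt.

Use the identity sin^2(4*t) = (1 - cos(8*t))/2.
An antiderivative is F(t) = t - sin(8*t)/8.
Then F(pi) - F(0) = (pi) - (0) = pi.

pi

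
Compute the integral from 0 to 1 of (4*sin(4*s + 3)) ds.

cos(3) - cos(7)

Let u = 4*s + 3, so du = 4 ds. When s = 0, u = 3; when s = 1, u = 7.
The integral becomes ∫ sin(u) du from 3 to 7, with antiderivative -cos(u).
Back in s: F(s) = -cos(4*s + 3).
Then F(1) - F(0) = (-cos(7)) - (-cos(3)) = cos(3) - cos(7).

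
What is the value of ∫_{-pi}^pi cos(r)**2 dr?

Use the identity cos^2(r) = (1 + cos(2*r))/2.
An antiderivative is F(r) = r/2 + sin(2*r)/4.
Then F(pi) - F(-pi) = (pi/2) - (-pi/2) = pi.

pi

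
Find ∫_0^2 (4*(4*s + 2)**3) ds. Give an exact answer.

2496

Let u = 4*s + 2, so du = 4 ds. When s = 0, u = 2; when s = 2, u = 10.
The integral becomes ∫ u**3 du from 2 to 10, with antiderivative u**4/4.
Back in s: F(s) = (4*s + 2)**4/4.
Then F(2) - F(0) = (2500) - (4) = 2496.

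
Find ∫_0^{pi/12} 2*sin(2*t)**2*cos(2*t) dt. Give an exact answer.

1/24

Let u = sin(2*t), so du = 2*cos(2*t) dt. When t = 0, u = 0; when t = pi/12, u = 1/2.
The integral becomes ∫ u**2 du from 0 to 1/2, with antiderivative u**3/3.
Back in t: F(t) = sin(2*t)**3/3.
Then F(pi/12) - F(0) = (1/24) - (0) = 1/24.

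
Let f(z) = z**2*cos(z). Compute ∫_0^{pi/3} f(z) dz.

-sqrt(3) + sqrt(3)*pi**2/18 + pi/3

Integrate by parts twice (u = z^2, dv = cos(z) dz).
An antiderivative is F(z) = z**2*sin(z) + 2*z*cos(z) - 2*sin(z).
Then F(pi/3) - F(0) = (-sqrt(3) + sqrt(3)*pi**2/18 + pi/3) - (0) = -sqrt(3) + sqrt(3)*pi**2/18 + pi/3.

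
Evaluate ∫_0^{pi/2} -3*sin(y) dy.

-3

An antiderivative is F(y) = 3*cos(y).
Then F(pi/2) - F(0) = (0) - (3) = -3.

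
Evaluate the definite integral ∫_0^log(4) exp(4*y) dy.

Let u = exp(y), so du = exp(y) dy. When y = 0, u = 1; when y = log(4), u = 4.
The integral becomes ∫ u**3 du from 1 to 4, with antiderivative u**4/4.
Back in y: F(y) = exp(4*y)/4.
Then F(log(4)) - F(0) = (64) - (1/4) = 255/4.

255/4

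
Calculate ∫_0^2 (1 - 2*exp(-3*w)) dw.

An antiderivative is F(w) = w + 2*exp(-3*w)/3.
Then F(2) - F(0) = (2*exp(-6)/3 + 2) - (2/3) = 2*exp(-6)/3 + 4/3.

2*exp(-6)/3 + 4/3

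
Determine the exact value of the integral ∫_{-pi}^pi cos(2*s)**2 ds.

pi

Use the identity cos^2(2*s) = (1 + cos(4*s))/2.
An antiderivative is F(s) = s/2 + sin(4*s)/8.
Then F(pi) - F(-pi) = (pi/2) - (-pi/2) = pi.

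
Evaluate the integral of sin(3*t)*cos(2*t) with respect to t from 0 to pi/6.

3/5 - sqrt(3)/5

Use the identity sin(3*t)cos(2*t) = [sin(5*t) + sin(t)]/2.
An antiderivative is F(t) = -cos(t)/2 - cos(5*t)/10.
Then F(pi/6) - F(0) = (-sqrt(3)/5) - (-3/5) = 3/5 - sqrt(3)/5.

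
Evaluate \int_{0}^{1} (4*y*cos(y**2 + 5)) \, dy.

2*sin(6) - 2*sin(5)

Let u = y**2 + 5, so du = 2*y dy. When y = 0, u = 5; when y = 1, u = 6.
The integral becomes 2·∫ cos(u) du from 5 to 6, with antiderivative 2*sin(u).
Back in y: F(y) = 2*sin(y**2 + 5).
Then F(1) - F(0) = (2*sin(6)) - (2*sin(5)) = 2*sin(6) - 2*sin(5).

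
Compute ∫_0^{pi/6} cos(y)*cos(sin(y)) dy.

sin(1/2)

Let u = sin(y), so du = cos(y) dy. When y = 0, u = 0; when y = pi/6, u = 1/2.
The integral becomes ∫ cos(u) du from 0 to 1/2, with antiderivative sin(u).
Back in y: F(y) = sin(sin(y)).
Then F(pi/6) - F(0) = (sin(1/2)) - (0) = sin(1/2).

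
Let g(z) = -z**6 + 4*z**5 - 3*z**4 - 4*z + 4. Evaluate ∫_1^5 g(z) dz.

By the power rule, an antiderivative is F(z) = -z**7/7 + 2*z**6/3 - 3*z**5/5 - 2*z**2 + 4*z.
Then F(5) - F(1) = (-55630/21) - (202/105) = -92784/35.

-92784/35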